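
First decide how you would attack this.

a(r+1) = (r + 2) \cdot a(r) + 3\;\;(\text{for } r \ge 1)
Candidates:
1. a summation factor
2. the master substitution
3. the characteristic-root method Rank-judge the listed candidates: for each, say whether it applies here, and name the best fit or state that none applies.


Diagnosis: a summation factor — with the index-dependent coefficient r + 2, dividing by the cumulative product turns the left side into a pure difference.
- a summation factor — yes — fits the structure here.
- the master substitution: the recursion steps by a constant offset, so exponential reindexing is pointless.
- the characteristic-root method: an index-dependent weight blocks the pure exponential ansatz.


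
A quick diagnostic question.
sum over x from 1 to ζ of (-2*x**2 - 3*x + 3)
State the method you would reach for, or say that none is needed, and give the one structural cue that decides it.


Method: no special technique — the summand is a plain polynomial in x (expanding first if it arrives factored); standard power-sum formulas evaluate it term by term.


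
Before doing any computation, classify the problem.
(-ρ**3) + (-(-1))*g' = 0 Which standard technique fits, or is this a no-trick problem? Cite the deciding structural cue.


Diagnosis: no special technique — with g absent the equation is not coupled at all: direct integration in ρ.


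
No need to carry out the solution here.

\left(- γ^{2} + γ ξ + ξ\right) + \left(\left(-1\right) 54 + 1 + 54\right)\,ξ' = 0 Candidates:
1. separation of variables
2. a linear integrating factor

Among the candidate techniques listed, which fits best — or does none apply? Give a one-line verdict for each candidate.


Diagnosis: a linear integrating factor — linear in the unknown with genuine forcing: multiply through by the exponential of the integrated coefficient and the left side closes into one derivative.
- separation of variables — the two dependences do not factor apart.
- a linear integrating factor: yes, a natural case for it.


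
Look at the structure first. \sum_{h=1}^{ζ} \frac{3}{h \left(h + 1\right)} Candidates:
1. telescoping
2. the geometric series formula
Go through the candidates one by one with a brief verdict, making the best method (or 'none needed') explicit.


Method: telescoping — split \frac{3}{h \left(h + 1\right)} by partial fractions and the pieces are one function at shifted arguments — interior terms cancel.
- telescoping: applicable, and directly so.
- the geometric series formula: no single multiplier carries one term to the next throughout the sum.


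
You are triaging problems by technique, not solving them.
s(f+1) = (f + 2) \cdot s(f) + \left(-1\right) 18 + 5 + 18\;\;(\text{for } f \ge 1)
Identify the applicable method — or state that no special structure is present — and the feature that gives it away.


Technique: a summation factor — with the index-dependent coefficient f + 2, dividing by the cumulative product turns the left side into a pure difference.


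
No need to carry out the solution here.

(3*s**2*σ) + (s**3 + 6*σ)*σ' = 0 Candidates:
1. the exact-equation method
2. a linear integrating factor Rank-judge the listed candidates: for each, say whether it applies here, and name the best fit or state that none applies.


Diagnosis: the exact-equation method — equality of cross partials is the green light — assemble the potential function term by term.
- the exact-equation method: a fit — the right tool for this form.
- a linear integrating factor — the unknown enters nonlinearly (through a power, a denominator, or a transcendental function), which the linear integrating-factor recipe cannot absorb as-is — any repair would come from a preliminary substitution, not the factor.


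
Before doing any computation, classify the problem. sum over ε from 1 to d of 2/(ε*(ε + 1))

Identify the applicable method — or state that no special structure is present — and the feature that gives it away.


Verdict: telescoping — one partial-fraction pass turns 2/(ε*(ε + 1)) into a shifted difference, and shifted differences telescope.


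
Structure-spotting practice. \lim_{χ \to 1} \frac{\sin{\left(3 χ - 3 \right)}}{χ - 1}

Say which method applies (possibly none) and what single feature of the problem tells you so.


Technique: l'Hôpital's rule (0/0) — substituting 1 gives 0 over 0; differentiate top and bottom once and re-evaluate. The standard small-argument limits would also carry it; the rule is the systematic route.


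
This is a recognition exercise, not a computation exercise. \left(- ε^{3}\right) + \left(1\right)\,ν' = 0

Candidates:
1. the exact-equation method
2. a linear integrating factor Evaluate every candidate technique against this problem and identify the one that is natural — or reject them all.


Verdict: no special technique — with ν absent the equation is not coupled at all: direct integration in ε.
- the exact-equation method: with the unknown absent from both coefficients, the cross-partial test holds emptily — nothing for the exact method to work on.
- a linear integrating factor: the linear template holds only trivially here (the unknown is absent, so the coefficient is zero) — the method is not the natural label.


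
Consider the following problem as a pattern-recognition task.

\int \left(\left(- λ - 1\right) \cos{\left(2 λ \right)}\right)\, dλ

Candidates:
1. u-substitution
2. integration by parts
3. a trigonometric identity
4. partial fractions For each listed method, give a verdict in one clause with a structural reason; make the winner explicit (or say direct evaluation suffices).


Best approach: integration by parts — the integrand splits as - λ - 1 times \cos{\left(2 λ \right)} — repeatedly differentiating the polynomial part kills it, which is the parts ladder.
- u-substitution — no subexpression of the integrand pairs with its own derivative as a factor — individual terms may offer their own substitutions, but any change of variable covering the whole integral would have to be constructed from outside the expression.
- integration by parts — applies; the problem has the shape this method handles.
- a trigonometric identity — the trigonometric factor has no even power to reduce and no cross-frequency product to convert — the standard power-reduction and product-to-sum identities do not engage it.
- partial fractions — there is no rational-function structure to decompose.


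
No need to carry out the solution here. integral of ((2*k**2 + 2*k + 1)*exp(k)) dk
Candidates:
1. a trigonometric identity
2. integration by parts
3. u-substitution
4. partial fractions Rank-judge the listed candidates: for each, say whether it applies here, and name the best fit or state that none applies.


Technique: integration by parts — differentiate 2*k**2 + 2*k + 1, integrate exp(k): each pass lowers the polynomial degree, so parts terminates.
- a trigonometric identity: there is no trigonometric structure at all — the integrand carries no sine or cosine to rewrite.
- integration by parts — applicable, and directly so.
- u-substitution: no subexpression of the integrand serves as a whole-integral substitution inner — individual terms may offer their own, but none carries its derivative as a factor of the full integrand; a working change of variable would have to be constructed from outside the expression.
- partial fractions — there is no rational-function structure to decompose.


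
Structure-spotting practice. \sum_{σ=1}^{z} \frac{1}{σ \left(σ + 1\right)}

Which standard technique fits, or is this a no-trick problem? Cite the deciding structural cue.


Method: telescoping — rewrite \frac{1}{σ \left(σ + 1\right)} as simple fractions and successive terms eat each other — only the edges survive.


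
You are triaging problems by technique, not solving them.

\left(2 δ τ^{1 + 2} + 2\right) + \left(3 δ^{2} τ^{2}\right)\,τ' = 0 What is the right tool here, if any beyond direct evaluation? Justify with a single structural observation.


Technique: the exact-equation method — because the two cross partials coincide, the form is conservative as written — recover its potential in (δ, τ).


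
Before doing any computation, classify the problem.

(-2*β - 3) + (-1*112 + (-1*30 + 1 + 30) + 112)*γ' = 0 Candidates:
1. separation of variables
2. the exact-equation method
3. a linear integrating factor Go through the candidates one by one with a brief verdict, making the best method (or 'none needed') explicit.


Best approach: no special technique — the slope is a function of β alone, so integrate both sides directly.
- separation of variables — with no unknown in the slope, separating variables is a formality — the equation integrates directly.
- the exact-equation method: no dependence on the unknown anywhere: exactness is a label without content here.
- a linear integrating factor — the linear template holds only trivially here (the unknown is absent, so the coefficient is zero) — the method is not the natural label.


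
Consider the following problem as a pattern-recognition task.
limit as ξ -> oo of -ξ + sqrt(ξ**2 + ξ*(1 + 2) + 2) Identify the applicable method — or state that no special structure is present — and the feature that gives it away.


Best approach: conjugate multiplication — neither sqrt(ξ**2 + ξ*(1 + 2) + 2) nor ξ converges alone, so rewrite their difference as a conjugate-rationalized quotient first.


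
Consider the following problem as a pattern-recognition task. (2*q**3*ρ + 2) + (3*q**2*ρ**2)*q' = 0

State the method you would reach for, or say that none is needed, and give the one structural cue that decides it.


Technique: the exact-equation method — the compatibility test passes: the q-derivative of 2*q**3*ρ + 2 matches the ρ-derivative of 3*q**2*ρ**2, so integrate a potential.


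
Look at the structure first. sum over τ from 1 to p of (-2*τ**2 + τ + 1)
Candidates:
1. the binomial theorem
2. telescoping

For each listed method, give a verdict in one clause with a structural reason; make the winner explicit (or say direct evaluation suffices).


Method: no special technique — the summand is a plain polynomial in τ (expanding first if it arrives factored); standard power-sum formulas evaluate it term by term.
- the binomial theorem: there is no sum-raised-to-a-power identity hiding in these terms.
- telescoping — in the displayed form, no term reappears at a neighboring index to cancel against.


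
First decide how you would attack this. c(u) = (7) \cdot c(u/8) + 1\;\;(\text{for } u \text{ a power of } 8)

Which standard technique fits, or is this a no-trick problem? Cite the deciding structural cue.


Method: the master substitution — treat m = log base 8 of u as the new clock: one recursion step advances m by one while u scales by 8.


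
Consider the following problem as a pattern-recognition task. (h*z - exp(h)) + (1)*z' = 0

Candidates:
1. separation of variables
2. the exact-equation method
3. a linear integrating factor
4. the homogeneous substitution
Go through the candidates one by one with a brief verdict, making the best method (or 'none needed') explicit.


Best approach: a linear integrating factor — first power of z, nonzero forcing: the integrating-factor recipe applies verbatim with p = h.
- separation of variables: the two dependences are entangled, not a clean product of one-variable pieces.
- the exact-equation method — the cross partial derivatives disagree, so no single potential exists.
- a linear integrating factor: yes, a natural case for it.
- the homogeneous substitution — the ratio substitution does not collapse this equation.


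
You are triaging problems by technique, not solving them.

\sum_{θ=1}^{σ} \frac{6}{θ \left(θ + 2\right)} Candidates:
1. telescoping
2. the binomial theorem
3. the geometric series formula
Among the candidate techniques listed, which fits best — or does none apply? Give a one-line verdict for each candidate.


Best approach: telescoping — \frac{6}{θ \left(θ + 2\right)} decomposes into shift-paired simple fractions; the series telescopes to finitely many boundary pieces.
- telescoping: applicable, and directly so.
- the binomial theorem — no binomial coefficients pair with matched powers.
- the geometric series formula — the ratio of consecutive terms depends on the index.


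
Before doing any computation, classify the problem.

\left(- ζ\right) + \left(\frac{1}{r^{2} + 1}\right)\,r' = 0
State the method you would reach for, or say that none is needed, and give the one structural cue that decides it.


Technique: separation of variables — separating collects all r-dependence with the derivative and leaves all ζ-dependence opposite: variables separate. An exactness check succeeds on this form as well — separation and the potential function arrive at the same answer, separation more directly.


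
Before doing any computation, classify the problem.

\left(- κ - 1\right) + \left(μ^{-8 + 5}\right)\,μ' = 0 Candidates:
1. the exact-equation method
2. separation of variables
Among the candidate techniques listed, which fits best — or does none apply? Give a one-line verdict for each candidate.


Diagnosis: separation of variables — solved for the derivative, the right side splits multiplicatively into a function of each variable alone — divide and integrate each side.
- the exact-equation method — any potential here is of the trivial single-variable kind; the exact method earns its name only with genuine cross terms.
- separation of variables: applies; the problem has the shape this method handles.


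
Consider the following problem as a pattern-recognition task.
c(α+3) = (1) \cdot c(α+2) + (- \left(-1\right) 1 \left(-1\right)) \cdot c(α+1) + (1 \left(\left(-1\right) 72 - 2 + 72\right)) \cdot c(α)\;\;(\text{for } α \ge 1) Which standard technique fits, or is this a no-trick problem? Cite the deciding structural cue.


Method: the characteristic-root method — every coefficient is a fixed number and the forcing is zero — substitute r^α and read off the root equation.


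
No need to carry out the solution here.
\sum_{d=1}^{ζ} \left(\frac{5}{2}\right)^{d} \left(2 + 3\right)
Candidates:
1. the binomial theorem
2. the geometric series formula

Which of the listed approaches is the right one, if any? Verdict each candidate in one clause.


Technique: the geometric series formula — term-over-term division gives \frac{5}{2} every time — index-free ratio, geometric sum formula applies.
- the binomial theorem — the terms lack the binomial-coefficient-weighted complementary-power pattern of an expansion.
- the geometric series formula: applicable, and directly so.


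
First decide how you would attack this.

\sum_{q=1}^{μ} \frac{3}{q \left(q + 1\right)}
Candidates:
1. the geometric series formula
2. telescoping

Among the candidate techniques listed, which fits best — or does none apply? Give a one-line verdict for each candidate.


Diagnosis: telescoping — poles of \frac{3}{q \left(q + 1\right)} differ by an integer, the telltale of a telescoping partial-fraction sum.
- the geometric series formula: there is no constant term-to-term ratio.
- telescoping — yes — fits the structure here.


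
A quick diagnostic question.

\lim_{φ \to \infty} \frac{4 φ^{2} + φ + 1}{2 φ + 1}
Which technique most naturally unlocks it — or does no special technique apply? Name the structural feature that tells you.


Technique: dominant-term comparison — as φ grows, only the highest-degree terms matter — compare leading terms and read the limit off. l'Hôpital's at-infinity variant applies to the expression viewed as a single quotient; the leading-term comparison is the direct route.


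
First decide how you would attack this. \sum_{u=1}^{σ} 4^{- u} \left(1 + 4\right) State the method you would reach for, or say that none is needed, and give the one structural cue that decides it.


Verdict: the geometric series formula — consecutive terms stand in a fixed index-free ratio — the geometric sum formula closes it.


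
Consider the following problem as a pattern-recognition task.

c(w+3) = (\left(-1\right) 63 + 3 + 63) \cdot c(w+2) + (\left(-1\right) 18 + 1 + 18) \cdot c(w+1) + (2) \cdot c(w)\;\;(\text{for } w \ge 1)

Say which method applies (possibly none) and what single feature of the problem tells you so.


Method: the characteristic-root method — linear, homogeneous, constant coefficients: solutions of the form r^w exist — find the roots of the characteristic polynomial.


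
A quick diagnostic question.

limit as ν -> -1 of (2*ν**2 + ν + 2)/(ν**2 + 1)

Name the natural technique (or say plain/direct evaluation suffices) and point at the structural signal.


Verdict: no special technique — the function is continuous at -1; evaluation is itself the limit, no machinery required.


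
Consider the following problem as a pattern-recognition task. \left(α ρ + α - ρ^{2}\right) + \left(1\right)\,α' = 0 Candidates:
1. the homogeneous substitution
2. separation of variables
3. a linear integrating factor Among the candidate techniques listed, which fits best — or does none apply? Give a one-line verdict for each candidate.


Diagnosis: a linear integrating factor — linear in the unknown with genuine forcing: multiply through by the exponential of the integrated coefficient and the left side closes into one derivative.
- the homogeneous substitution — the slope does not depend on the ratio of the variables alone.
- separation of variables: the two dependences are entangled, not a clean product of one-variable pieces.
- a linear integrating factor: applies; the problem has the shape this method handles.


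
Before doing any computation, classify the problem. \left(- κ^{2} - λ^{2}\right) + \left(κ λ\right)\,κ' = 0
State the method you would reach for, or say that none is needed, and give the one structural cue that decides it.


Technique: the homogeneous substitution — the slope is degree-zero homogeneous: the ratio substitution v = κ/λ collapses it. Rearranged, this also fits the Bernoulli template directly; the homogeneous substitution reads the structure without the rearrangement.


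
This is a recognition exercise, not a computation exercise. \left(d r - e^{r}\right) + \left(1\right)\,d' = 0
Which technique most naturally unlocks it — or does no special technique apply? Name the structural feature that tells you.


Technique: a linear integrating factor — d enters only linearly with coefficient r; multiply by exp of the integral of r and the left side becomes one derivative.


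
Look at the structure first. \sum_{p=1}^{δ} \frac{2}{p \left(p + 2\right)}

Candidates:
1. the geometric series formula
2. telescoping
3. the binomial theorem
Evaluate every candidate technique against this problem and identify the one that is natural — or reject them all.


Technique: telescoping — after splitting \frac{2}{p \left(p + 2\right)} into partial fractions, the pieces are shifted copies of one function and cancel telescopically.
- the geometric series formula: no single multiplier carries one term to the next throughout the sum.
- telescoping — yes, a natural case for it.
- the binomial theorem: no binomial coefficients pair with matched powers.


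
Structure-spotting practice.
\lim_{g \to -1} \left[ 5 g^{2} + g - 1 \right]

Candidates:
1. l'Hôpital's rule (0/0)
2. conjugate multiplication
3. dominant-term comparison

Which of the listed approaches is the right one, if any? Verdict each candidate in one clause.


Verdict: no special technique — no zero denominators, no indeterminate clash at -1 — substitute and read off the value.
- l'Hôpital's rule (0/0): evaluation at the point is determinate, so the rule has nothing to repair.
- conjugate multiplication: no difference of divergent radicals appears, so rationalizing has nothing to cancel.
- dominant-term comparison — leading-power comparison does not apply to this form.


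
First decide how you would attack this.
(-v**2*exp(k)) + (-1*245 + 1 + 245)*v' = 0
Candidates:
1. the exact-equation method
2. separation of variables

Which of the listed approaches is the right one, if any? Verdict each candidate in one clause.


Method: separation of variables — one side of the product carries the independent variable, the other the unknown — the textbook separation shape.
- the exact-equation method: the cross partial derivatives disagree, so no single potential exists.
- separation of variables — yes — fits the structure here.


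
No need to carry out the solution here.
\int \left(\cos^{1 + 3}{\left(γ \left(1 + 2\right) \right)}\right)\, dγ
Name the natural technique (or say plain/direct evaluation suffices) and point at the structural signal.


Method: a trigonometric identity — reduce \cos^{1 + 3}{\left(γ \left(1 + 2\right) \right)} with the power-reduction formula and the integral becomes first-degree trigonometry.


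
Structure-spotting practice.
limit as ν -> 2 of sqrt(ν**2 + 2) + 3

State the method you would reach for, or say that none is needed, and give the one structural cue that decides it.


Technique: no special technique — no denominator vanishes and nothing blows up at 2: direct substitution is the whole computation.


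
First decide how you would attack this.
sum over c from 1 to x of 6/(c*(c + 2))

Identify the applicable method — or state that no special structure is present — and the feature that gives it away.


Best approach: telescoping — 6/(c*(c + 2)) hides a difference of shifted reciprocals — decompose it and the middle of the sum vanishes.


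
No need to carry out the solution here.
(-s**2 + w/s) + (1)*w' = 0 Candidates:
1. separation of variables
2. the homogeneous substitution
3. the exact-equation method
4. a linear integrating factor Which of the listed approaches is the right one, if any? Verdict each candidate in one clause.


Verdict: a linear integrating factor — the unknown enters only to the first power against a nonzero forcing term — the integrating-factor template applies directly.
- separation of variables — no algebra isolates the independent variable on one side and the unknown on the other.
- the homogeneous substitution — the slope does not depend on the ratio of the variables alone.
- the exact-equation method — no potential function has this form as its differential, as written.
- a linear integrating factor: yes, a natural case for it.


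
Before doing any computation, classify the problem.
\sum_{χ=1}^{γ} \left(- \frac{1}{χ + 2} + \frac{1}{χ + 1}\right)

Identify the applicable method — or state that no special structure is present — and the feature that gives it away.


Technique: telescoping — each term adds \frac{1}{χ + 1} and subtracts the same expression advanced one index; that subtracted piece cancels against the next term's added copy — only the boundary terms survive.


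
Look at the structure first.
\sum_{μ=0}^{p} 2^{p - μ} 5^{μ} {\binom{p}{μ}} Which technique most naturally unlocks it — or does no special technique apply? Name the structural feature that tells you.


Diagnosis: the binomial theorem — binomial coefficients against complementary powers of 5 and 2: recognize the binomial expansion and resum.


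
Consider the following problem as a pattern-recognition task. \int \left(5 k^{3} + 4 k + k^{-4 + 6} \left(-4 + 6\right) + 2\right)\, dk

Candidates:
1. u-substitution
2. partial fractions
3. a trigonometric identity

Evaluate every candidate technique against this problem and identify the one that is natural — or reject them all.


Best approach: no special technique — scan for structure and find none: constant multiples of powers of k, integrate directly.
- u-substitution: any workable substitution here is cosmetic — the integrand is already in directly integrable form.
- partial fractions: there is no rational-function structure to decompose.
- a trigonometric identity — with no trigonometric functions present, identity rewriting has no target.


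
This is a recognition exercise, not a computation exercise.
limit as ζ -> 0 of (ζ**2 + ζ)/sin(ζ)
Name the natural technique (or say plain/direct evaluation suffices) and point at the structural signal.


Best approach: l'Hôpital's rule (0/0) — plug in 0: top and bottom both hit zero, so differentiate each and retry. Known elementary limits would finish this too — the rule just bypasses the case analysis.


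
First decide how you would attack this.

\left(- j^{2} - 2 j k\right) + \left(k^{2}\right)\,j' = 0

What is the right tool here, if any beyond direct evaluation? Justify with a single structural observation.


Best approach: the homogeneous substitution — the slope is degree-zero homogeneous: the ratio substitution v = j/k collapses it. A Bernoulli rewrite works here as the equation stands — the homogeneous substitution is the more immediate reading.


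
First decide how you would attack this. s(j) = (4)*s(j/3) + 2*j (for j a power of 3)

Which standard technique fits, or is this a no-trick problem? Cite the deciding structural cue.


Verdict: the master substitution — divide-the-index recursion (j/3 inside the call) straightens out once the index is rewritten as 3^m.


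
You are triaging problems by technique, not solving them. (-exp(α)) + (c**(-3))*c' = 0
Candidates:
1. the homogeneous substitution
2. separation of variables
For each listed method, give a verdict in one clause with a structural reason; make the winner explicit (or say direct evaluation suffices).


Best approach: separation of variables — all dependence on the two variables factors apart, the defining separable shape.
- the homogeneous substitution: the ratio of the variables does not determine the slope.
- separation of variables: applicable, and directly so.


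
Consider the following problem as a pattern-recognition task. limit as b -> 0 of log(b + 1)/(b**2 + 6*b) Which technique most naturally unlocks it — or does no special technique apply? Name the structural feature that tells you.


Technique: l'Hôpital's rule (0/0) — plug in 0: top and bottom both hit zero, so differentiate each and retry. A local series expansion at the point resolves it as well; the rule is the packaged version of that step.


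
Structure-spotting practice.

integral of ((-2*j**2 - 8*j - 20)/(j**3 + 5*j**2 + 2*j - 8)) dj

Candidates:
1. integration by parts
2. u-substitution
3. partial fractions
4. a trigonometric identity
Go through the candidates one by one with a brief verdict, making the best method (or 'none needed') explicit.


Diagnosis: partial fractions — the bottom, j**3 + 5*j**2 + 2*j - 8, comes apart into simple factors, and a proper rational function over split factors decomposes.
- integration by parts: the integrand does not split as a nonconstant polynomial times an exp, sine, cosine of a linear argument, or logarithm — no polynomial-kernel parts product to differentiate one side of.
- u-substitution: no subexpression of the integrand serves as a whole-integral substitution inner — individual terms may offer their own, but none carries its derivative as a factor of the full integrand; a working change of variable would have to be constructed from outside the expression.
- partial fractions: applies; the problem has the shape this method handles.
- a trigonometric identity: no sine or cosine appears, so there is nothing for a trigonometric identity to act on.


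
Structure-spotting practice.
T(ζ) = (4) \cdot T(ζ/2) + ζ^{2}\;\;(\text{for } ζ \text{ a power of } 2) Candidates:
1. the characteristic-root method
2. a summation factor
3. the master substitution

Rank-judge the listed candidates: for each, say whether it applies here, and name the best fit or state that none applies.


Best approach: the master substitution — treat m = log base 2 of ζ as the new clock: one recursion step advances m by one while ζ scales by 2.
- the characteristic-root method — the recursion divides its index rather than shifting it — outside the constant-shift family the root method covers.
- a summation factor — the recursion divides its index rather than shifting it — there is no previous-term chain for a summation factor to telescope.
- the master substitution — applicable, and directly so.


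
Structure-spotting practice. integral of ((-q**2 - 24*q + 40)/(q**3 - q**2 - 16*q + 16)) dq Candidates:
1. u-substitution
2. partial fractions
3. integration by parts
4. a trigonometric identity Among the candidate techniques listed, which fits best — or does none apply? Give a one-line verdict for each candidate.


Best approach: partial fractions — a proper rational integrand over the factorable q**3 - q**2 - 16*q + 16: partial fractions reduce it to elementary pieces.
- u-substitution — no subexpression of the integrand pairs with its own derivative as a factor — individual terms may offer their own substitutions, but any change of variable covering the whole integral would have to be constructed from outside the expression.
- partial fractions — applies; the problem has the shape this method handles.
- integration by parts: the nonconstant-polynomial-times-standard-kernel pattern (an exp, sine, cosine, or logarithm partner) is absent.
- a trigonometric identity — there is no trigonometric structure at all — the integrand carries no sine or cosine to rewrite.


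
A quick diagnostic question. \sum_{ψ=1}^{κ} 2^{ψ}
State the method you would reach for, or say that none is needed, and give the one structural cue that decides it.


Diagnosis: the geometric series formula — each term is 2 times the previous one, so the geometric-series formula applies directly.


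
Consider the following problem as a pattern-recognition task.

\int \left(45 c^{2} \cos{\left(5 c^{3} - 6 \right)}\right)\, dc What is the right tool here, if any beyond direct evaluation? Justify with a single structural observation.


Technique: u-substitution — structure check: outer function, inner expression 5 c^{3} - 6, inner derivative as a factor — the classic u = 5 c^{3} - 6 pattern.


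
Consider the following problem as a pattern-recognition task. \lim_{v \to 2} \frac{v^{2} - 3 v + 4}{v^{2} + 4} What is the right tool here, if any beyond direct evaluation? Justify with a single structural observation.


Verdict: no special technique — the function is continuous at 2; evaluation is itself the limit, no machinery required.


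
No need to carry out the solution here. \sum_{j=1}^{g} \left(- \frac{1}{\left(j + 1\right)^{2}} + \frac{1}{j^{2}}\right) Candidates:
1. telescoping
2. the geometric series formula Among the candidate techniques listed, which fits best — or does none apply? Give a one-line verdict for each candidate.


Technique: telescoping — each term adds \frac{1}{j^{2}} and subtracts the same expression advanced one index; that subtracted piece cancels against the next term's added copy — only the boundary terms survive.
- telescoping — yes — fits the structure here.
- the geometric series formula — dividing successive terms gives an index-dependent quantity, not a constant.


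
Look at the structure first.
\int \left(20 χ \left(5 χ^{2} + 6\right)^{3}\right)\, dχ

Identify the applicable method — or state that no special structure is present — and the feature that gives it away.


Diagnosis: u-substitution — read it as f(5 χ^{2} + 6) times a constant multiple of d(5 χ^{2} + 6): one substitution, u = 5 χ^{2} + 6, finishes it. A patient expand-and-integrate also lands it; recognizing the inner expression is the shortcut.


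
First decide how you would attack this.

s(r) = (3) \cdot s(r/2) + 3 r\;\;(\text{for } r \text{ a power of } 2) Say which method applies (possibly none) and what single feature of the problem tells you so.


Technique: the master substitution — the argument contracts 2-fold per step: reindex r exponentially and solve the linear recurrence in the new index.


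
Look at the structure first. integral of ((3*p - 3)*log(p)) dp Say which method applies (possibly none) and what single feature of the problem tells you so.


Best approach: integration by parts — the logarithm log(p) wants to be differentiated, not integrated; parts makes that legal.


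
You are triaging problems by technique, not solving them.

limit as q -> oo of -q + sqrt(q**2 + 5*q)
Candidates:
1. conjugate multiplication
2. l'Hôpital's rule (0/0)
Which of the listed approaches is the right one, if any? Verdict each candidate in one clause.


Best approach: conjugate multiplication — infinity minus infinity with a radical in play — multiply by the conjugate so the divergences of sqrt(q**2 + 5*q) and q annihilate.
- conjugate multiplication — applicable, and directly so.
- l'Hôpital's rule (0/0): substitution produces ∞ − ∞ rather than a vanishing quotient; the rule needs a 0/0 ratio to act on.


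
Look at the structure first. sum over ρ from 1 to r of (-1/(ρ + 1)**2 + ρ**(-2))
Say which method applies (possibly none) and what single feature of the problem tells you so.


Technique: telescoping — the summand is ρ**(-2) minus the same expression shifted by one, so consecutive terms cancel in pairs.


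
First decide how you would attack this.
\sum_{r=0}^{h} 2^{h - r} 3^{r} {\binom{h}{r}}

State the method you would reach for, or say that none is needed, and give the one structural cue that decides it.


Technique: the binomial theorem — terms weighting {\binom{h}{r}} against matched powers of 3 and 2 reassemble into (3 + 2)^h by the binomial theorem.


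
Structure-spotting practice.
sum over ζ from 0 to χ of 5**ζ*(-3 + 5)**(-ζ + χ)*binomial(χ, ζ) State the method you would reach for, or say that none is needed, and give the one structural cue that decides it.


Verdict: the binomial theorem — terms weighting binomial(χ, ζ) against matched powers of 5 and (-3 + 5) reassemble into (5 + (-3 + 5))^χ by the binomial theorem.


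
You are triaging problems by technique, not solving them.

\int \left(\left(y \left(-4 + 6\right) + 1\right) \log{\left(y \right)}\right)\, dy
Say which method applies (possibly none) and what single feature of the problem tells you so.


Diagnosis: integration by parts — logs resist antidifferentiation but differentiate beautifully; pair \log{\left(y \right)} with the polynomial (y \left(-4 + 6\right) + 1) via parts.


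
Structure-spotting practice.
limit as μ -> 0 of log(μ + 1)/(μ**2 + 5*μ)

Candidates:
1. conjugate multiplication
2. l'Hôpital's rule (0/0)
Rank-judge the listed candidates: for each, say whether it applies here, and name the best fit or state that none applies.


Best approach: l'Hôpital's rule (0/0) — the 0/0 form at 0 is the signature situation for l'Hôpital's rule. A local series expansion at the point resolves it as well; the rule is the packaged version of that step.
- conjugate multiplication — multiplying by a conjugate would not remove any indeterminacy here.
- l'Hôpital's rule (0/0) — applicable, and directly so.


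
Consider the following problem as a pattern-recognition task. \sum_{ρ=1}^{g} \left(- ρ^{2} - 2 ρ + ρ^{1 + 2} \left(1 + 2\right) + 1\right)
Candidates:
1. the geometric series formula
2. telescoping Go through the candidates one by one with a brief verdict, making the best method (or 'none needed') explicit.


Technique: no special technique — no ratio, no shift structure, no binomial pattern: sum the constant-multiple powers of ρ with known formulas.
- the geometric series formula — dividing successive terms gives an index-dependent quantity, not a constant.
- telescoping — neither a shifted-difference shape nor integer-spaced poles are present.


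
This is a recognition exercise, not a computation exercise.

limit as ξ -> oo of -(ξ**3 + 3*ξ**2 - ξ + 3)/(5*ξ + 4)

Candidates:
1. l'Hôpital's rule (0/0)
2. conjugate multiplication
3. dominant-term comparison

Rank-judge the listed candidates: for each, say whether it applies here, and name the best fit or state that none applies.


Technique: dominant-term comparison — at large ξ only the top-degree terms survive; compare the leading terms and the limit falls out.
- l'Hôpital's rule (0/0): viewed as a single quotient this runs to ∞/∞, not the 0/0 clash this candidate addresses; an at-infinity variant of the rule would resolve it, but comparing leading growth reads the answer without differentiating.
- conjugate multiplication: multiplying by a conjugate would not remove any indeterminacy here.
- dominant-term comparison: applicable, and directly so.


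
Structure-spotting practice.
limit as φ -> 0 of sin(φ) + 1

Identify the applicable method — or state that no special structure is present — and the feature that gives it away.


Technique: no special technique — the expression is continuous at 0 — substitute and evaluate; no indeterminate form appears.


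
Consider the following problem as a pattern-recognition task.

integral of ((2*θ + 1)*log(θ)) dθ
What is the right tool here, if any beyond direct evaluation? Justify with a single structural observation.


Technique: integration by parts — choose u = log(θ): one derivative turns the logarithm algebraic, and the remaining factor 2*θ + 1 integrates term by term under the power rule.


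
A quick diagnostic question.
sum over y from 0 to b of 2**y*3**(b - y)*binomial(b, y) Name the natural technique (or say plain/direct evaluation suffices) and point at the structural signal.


Technique: the binomial theorem — the summand is term y of a binomial expansion in 2 and 3; the whole sum is a single power.


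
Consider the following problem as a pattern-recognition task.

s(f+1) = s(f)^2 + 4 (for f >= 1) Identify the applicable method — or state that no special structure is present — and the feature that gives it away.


Technique: no special technique — the recurrence is nonlinear in the sequence terms; no linear-recurrence method fits it as written — one iterates or studies it directly.


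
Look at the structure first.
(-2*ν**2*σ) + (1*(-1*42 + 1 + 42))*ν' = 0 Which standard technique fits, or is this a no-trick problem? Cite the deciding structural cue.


Diagnosis: separation of variables — separating collects all ν-dependence with the derivative and leaves all σ-dependence opposite: variables separate.


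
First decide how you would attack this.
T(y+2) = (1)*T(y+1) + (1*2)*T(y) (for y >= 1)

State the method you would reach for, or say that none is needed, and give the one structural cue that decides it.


Diagnosis: the characteristic-root method — try a geometric ansatz r^y: constant coefficients turn the recurrence into one polynomial equation in r.


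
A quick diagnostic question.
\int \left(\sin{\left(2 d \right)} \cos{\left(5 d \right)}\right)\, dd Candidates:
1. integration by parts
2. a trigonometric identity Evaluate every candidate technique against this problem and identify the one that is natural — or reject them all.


Technique: a trigonometric identity — \sin{\left(2 d \right)} \cos{\left(5 d \right)} is a beat pattern — rewrite the product as a sum of single-frequency waves before integrating.
- integration by parts — not the natural route: no polynomial-kernel product appears — a recursive parts reduction of the trigonometric product exists, but the identity rewrite is direct.
- a trigonometric identity: applicable, and directly so.


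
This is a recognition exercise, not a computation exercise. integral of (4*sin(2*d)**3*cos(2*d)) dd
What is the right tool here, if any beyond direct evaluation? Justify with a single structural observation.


Best approach: u-substitution — collected, the integrand has one factor that is, up to a constant, the derivative of an inner expression the rest depends on — substitute for that inner expression.
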